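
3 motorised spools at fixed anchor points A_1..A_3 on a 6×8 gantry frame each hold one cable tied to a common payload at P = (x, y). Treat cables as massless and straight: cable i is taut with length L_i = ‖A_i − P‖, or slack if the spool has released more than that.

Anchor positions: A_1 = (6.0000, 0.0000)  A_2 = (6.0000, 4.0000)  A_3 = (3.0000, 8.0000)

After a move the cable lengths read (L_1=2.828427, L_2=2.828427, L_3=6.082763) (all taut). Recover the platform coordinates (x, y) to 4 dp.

(4.0000, 2.0000)

circle eqns → linear via eq_j − eq_1; set k_j = A_j·A_j − L_j²
k_1 = 36.0000+0.0000−8.0000 = 28.0000
0.0000·x − 8.0000·y = k_1−k_2 = -16.0000
6.0000·x − 16.0000·y = k_1−k_3 = -8.0000
solve first two rows → x=4.0000, y=2.0000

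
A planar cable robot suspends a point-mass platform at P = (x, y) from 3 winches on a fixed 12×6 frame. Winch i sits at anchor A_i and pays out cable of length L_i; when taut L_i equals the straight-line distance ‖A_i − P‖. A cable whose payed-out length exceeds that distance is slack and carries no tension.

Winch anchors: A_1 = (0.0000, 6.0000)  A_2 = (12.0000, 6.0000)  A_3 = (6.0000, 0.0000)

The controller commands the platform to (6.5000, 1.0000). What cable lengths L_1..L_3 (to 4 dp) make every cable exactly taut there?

(8.2006, 7.4330, 1.1180)

cable 1: Δx=-6.5000, Δy=5.0000; L_1 = √(Δx²+Δy²) = 8.2006
cable 2: Δx=5.5000, Δy=5.0000; L_2 = √(Δx²+Δy²) = 7.4330
cable 3: Δx=-0.5000, Δy=-1.0000; L_3 = √(Δx²+Δy²) = 1.1180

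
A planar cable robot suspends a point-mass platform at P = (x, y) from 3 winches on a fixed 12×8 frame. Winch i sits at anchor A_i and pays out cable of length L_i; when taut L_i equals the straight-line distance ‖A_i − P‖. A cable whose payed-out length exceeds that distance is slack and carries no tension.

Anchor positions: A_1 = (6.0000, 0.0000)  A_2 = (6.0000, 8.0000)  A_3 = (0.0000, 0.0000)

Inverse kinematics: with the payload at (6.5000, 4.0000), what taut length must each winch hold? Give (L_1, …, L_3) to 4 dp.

L_1 = √((6.0000−6.5000)² + (0.0000−4.0000)²) = 4.0311
L_2 = √((6.0000−6.5000)² + (8.0000−4.0000)²) = 4.0311
L_3 = √((0.0000−6.5000)² + (0.0000−4.0000)²) = 7.6322

(4.0311, 4.0311, 7.6322)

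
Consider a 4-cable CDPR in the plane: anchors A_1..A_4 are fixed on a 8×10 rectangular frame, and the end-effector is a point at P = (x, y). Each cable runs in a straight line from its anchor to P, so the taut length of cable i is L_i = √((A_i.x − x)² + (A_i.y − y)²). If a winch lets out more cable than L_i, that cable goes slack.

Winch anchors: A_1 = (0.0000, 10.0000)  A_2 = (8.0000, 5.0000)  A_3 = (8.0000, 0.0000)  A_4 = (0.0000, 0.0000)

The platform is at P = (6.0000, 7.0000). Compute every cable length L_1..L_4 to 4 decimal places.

(6.7082, 2.8284, 7.2801, 9.2195)

L_1: Δ = A_1−P = (-6.0000, 3.0000) → ‖Δ‖ = √45.0000 = 6.7082
L_2: Δ = A_2−P = (2.0000, -2.0000) → ‖Δ‖ = √8.0000 = 2.8284
L_3: Δ = A_3−P = (2.0000, -7.0000) → ‖Δ‖ = √53.0000 = 7.2801
L_4: Δ = A_4−P = (-6.0000, -7.0000) → ‖Δ‖ = √85.0000 = 9.2195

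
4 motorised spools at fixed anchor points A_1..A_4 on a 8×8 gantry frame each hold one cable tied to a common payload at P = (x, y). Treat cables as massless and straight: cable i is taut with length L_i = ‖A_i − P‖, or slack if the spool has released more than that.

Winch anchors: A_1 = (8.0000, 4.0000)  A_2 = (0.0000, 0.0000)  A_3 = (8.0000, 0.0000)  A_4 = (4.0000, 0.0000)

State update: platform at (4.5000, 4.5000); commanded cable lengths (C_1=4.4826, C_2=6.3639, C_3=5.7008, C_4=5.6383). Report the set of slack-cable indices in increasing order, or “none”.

1, 4

cable 1: √((3.5000)²+(-0.5000)²)=3.5355, C_1=4.4826: slack
cable 2: √((-4.5000)²+(-4.5000)²)=6.3640, C_2=6.3639: taut
cable 3: √((3.5000)²+(-4.5000)²)=5.7009, C_3=5.7008: taut
cable 4: √((-0.5000)²+(-4.5000)²)=4.5277, C_4=5.6383: slack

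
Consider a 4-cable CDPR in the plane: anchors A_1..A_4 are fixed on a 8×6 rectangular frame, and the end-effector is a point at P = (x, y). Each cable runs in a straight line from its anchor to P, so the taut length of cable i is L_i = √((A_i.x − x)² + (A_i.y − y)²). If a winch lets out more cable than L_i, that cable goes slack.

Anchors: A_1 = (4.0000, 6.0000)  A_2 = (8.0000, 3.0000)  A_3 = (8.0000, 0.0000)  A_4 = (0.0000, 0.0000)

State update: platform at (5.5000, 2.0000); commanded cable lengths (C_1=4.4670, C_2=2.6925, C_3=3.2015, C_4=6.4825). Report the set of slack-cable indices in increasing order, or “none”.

1, 4

i=1: geometric 4.2720 vs commanded 4.4670 ⇒ slack
i=2: geometric 2.6926 vs commanded 2.6925 ⇒ taut
i=3: geometric 3.2016 vs commanded 3.2015 ⇒ taut
i=4: geometric 5.8523 vs commanded 6.4825 ⇒ slack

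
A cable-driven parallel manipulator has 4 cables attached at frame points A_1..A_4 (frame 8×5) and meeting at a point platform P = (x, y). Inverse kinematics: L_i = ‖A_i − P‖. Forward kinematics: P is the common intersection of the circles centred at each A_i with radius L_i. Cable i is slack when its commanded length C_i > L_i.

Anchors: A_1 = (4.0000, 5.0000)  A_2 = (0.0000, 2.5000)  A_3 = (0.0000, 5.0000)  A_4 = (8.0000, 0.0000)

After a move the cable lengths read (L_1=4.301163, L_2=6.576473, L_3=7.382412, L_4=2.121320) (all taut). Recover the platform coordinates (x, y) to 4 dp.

circle eqns → linear via eq_j − eq_1; set k_j = A_j·A_j − L_j²
k_1 = 16.0000+25.0000−18.5000 = 22.5000
8.0000·x + 5.0000·y = k_1−k_2 = 59.5000
8.0000·x + 0.0000·y = k_1−k_3 = 52.0000
-8.0000·x + 10.0000·y = k_1−k_4 = -37.0000
solve first two rows → x=6.5000, y=1.5000
check cable 4: ‖A_4−P‖² = 4.5000 ≈ L_4² = 4.5000 ✓

(6.5000, 1.5000)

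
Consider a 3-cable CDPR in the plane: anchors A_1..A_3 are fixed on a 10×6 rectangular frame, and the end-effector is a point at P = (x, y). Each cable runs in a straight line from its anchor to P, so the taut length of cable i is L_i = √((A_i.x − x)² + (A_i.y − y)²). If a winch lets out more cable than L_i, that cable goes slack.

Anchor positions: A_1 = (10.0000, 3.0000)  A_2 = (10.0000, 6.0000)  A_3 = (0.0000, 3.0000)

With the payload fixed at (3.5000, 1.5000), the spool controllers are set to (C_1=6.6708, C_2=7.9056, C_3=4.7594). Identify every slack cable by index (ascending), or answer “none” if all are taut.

cable 1: √((6.5000)²+(1.5000)²)=6.6708, C_1=6.6708: taut
cable 2: √((6.5000)²+(4.5000)²)=7.9057, C_2=7.9056: taut
cable 3: √((-3.5000)²+(1.5000)²)=3.8079, C_3=4.7594: slack

3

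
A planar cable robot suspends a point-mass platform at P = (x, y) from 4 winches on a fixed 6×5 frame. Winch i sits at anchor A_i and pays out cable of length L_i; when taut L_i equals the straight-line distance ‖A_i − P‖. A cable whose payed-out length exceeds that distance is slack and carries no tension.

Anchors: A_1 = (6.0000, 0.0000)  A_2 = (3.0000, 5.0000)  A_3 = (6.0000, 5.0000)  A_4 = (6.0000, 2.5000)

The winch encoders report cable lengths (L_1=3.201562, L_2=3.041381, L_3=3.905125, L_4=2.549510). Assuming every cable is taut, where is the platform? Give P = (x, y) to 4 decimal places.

expand ‖A_i−P‖²=L_i² and subtract eq 1 (q_i ≔ ‖A_i‖²−L_i²)
q_1 = 36.0000+0.0000−10.2500 = 25.7500
eq1−eq2 → [6.0000  -10.0000]·P = 1.0000
eq1−eq3 → [0.0000  -10.0000]·P = -20.0000
eq1−eq4 → [0.0000  -5.0000]·P = -10.0000
2×2 solve → P = (3.5000, 2.0000)
check cable 4: ‖A_4−P‖² = 6.5000 ≈ L_4² = 6.5000 ✓

(3.5000, 2.0000)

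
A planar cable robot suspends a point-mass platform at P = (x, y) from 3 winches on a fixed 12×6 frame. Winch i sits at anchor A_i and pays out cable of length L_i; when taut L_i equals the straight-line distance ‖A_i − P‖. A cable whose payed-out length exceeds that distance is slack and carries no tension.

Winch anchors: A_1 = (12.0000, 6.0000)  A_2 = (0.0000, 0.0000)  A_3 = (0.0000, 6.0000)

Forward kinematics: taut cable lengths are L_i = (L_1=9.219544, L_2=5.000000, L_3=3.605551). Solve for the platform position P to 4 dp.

each cable: (A_i−P)·(A_i−P) = L_i²; let q_i = ‖A_i‖²−L_i²
q_1 = 144.0000+36.0000−85.0000 = 95.0000
row 1: 24.0000x + 12.0000y = 120.0000  (q_2=-25.0000)
row 2: 24.0000x + 0.0000y = 72.0000  (q_3=23.0000)
Cramer on rows 1–2 → x = 3.0000, y = 4.0000

(3.0000, 4.0000)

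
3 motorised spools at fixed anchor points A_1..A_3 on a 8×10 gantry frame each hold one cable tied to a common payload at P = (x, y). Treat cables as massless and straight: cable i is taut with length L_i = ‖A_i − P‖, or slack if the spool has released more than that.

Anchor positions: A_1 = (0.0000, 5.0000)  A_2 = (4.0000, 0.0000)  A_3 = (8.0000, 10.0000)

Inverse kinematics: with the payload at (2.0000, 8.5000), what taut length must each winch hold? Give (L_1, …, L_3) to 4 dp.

(4.0311, 8.7321, 6.1847)

L_1 = √((0.0000−2.0000)² + (5.0000−8.5000)²) = 4.0311
L_2 = √((4.0000−2.0000)² + (0.0000−8.5000)²) = 8.7321
L_3 = √((8.0000−2.0000)² + (10.0000−8.5000)²) = 6.1847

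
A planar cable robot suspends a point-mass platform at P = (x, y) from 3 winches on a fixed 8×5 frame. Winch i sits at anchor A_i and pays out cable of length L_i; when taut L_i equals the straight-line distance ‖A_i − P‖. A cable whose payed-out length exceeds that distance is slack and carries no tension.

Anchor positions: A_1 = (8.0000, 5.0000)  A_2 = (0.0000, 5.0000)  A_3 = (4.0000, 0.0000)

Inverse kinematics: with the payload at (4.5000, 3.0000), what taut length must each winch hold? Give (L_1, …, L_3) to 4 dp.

(4.0311, 4.9244, 3.0414)

L_1: Δ = A_1−P = (3.5000, 2.0000) → ‖Δ‖ = √16.2500 = 4.0311
L_2: Δ = A_2−P = (-4.5000, 2.0000) → ‖Δ‖ = √24.2500 = 4.9244
L_3: Δ = A_3−P = (-0.5000, -3.0000) → ‖Δ‖ = √9.2500 = 3.0414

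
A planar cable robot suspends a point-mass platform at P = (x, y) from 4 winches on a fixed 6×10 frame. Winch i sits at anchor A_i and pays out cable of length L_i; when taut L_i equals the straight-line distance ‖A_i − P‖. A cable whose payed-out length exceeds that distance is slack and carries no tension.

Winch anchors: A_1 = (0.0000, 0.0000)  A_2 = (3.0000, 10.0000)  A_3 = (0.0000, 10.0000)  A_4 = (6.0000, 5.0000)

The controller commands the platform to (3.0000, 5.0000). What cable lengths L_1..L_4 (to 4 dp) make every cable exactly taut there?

(5.8310, 5.0000, 5.8310, 3.0000)

L_1 = √((0.0000−3.0000)² + (0.0000−5.0000)²) = 5.8310
L_2 = √((3.0000−3.0000)² + (10.0000−5.0000)²) = 5.0000
L_3 = √((0.0000−3.0000)² + (10.0000−5.0000)²) = 5.8310
L_4 = √((6.0000−3.0000)² + (5.0000−5.0000)²) = 3.0000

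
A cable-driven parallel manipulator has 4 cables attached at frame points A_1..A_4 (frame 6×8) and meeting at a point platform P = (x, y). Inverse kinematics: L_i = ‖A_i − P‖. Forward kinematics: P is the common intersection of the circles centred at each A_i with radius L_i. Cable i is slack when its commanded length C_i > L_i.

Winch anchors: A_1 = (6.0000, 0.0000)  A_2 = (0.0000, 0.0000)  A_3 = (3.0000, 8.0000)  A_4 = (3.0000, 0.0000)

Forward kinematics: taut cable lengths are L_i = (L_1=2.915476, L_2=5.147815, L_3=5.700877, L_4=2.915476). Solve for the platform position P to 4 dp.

(4.5000, 2.5000)

circle eqns → linear via eq_j − eq_1; set q_j = A_j·A_j − L_j²
q_1 = 36.0000+0.0000−8.5000 = 27.5000
12.0000·x + 0.0000·y = q_1−q_2 = 54.0000
6.0000·x − 16.0000·y = q_1−q_3 = -13.0000
6.0000·x + 0.0000·y = q_1−q_4 = 27.0000
solve first two rows → x=4.5000, y=2.5000
check cable 4: ‖A_4−P‖² = 8.5000 ≈ L_4² = 8.5000 ✓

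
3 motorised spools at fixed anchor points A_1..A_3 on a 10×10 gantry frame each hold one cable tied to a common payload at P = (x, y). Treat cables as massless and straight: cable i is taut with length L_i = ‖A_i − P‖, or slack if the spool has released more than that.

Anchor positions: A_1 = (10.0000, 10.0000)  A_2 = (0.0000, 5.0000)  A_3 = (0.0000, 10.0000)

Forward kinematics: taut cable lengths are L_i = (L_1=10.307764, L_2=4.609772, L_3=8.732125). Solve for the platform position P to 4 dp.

(3.5000, 2.0000)

expand ‖A_i−P‖²=L_i² and subtract eq 1 (k_i ≔ ‖A_i‖²−L_i²)
k_1 = 100.0000+100.0000−106.2500 = 93.7500
eq1−eq2 → [20.0000  10.0000]·P = 90.0000
eq1−eq3 → [20.0000  0.0000]·P = 70.0000
2×2 solve → P = (3.5000, 2.0000)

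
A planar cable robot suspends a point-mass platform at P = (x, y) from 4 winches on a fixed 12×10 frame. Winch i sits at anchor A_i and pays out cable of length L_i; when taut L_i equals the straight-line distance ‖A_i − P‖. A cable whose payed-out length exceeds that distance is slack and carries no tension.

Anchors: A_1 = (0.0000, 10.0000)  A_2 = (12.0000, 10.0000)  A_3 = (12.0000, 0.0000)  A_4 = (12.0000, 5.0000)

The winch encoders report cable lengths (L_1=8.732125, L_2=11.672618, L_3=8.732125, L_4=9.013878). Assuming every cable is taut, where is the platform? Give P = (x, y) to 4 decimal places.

(3.5000, 2.0000)

expand ‖A_i−P‖²=L_i² and subtract eq 1 (q_i ≔ ‖A_i‖²−L_i²)
q_1 = 0.0000+100.0000−76.2500 = 23.7500
eq1−eq2 → [-24.0000  0.0000]·P = -84.0000
eq1−eq3 → [-24.0000  20.0000]·P = -44.0000
eq1−eq4 → [-24.0000  10.0000]·P = -64.0000
2×2 solve → P = (3.5000, 2.0000)
check cable 4: ‖A_4−P‖² = 81.2500 ≈ L_4² = 81.2500 ✓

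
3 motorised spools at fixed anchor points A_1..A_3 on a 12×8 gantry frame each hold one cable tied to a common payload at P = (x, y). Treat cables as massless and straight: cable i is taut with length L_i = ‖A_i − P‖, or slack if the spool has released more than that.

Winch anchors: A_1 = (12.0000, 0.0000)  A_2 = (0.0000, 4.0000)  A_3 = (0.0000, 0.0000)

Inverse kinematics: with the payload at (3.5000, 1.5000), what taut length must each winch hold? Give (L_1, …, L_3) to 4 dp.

(8.6313, 4.3012, 3.8079)

L_1: Δ = A_1−P = (8.5000, -1.5000) → ‖Δ‖ = √74.5000 = 8.6313
L_2: Δ = A_2−P = (-3.5000, 2.5000) → ‖Δ‖ = √18.5000 = 4.3012
L_3: Δ = A_3−P = (-3.5000, -1.5000) → ‖Δ‖ = √14.5000 = 3.8079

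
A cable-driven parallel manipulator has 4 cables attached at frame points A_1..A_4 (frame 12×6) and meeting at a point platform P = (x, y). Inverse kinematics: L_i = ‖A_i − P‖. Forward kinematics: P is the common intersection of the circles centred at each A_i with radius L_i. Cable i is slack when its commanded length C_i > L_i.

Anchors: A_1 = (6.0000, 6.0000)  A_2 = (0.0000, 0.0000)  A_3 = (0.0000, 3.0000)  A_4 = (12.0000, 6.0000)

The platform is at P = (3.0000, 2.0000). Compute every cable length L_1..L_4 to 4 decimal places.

L_1 = √((6.0000−3.0000)² + (6.0000−2.0000)²) = 5.0000
L_2 = √((0.0000−3.0000)² + (0.0000−2.0000)²) = 3.6056
L_3 = √((0.0000−3.0000)² + (3.0000−2.0000)²) = 3.1623
L_4 = √((12.0000−3.0000)² + (6.0000−2.0000)²) = 9.8489

(5.0000, 3.6056, 3.1623, 9.8489)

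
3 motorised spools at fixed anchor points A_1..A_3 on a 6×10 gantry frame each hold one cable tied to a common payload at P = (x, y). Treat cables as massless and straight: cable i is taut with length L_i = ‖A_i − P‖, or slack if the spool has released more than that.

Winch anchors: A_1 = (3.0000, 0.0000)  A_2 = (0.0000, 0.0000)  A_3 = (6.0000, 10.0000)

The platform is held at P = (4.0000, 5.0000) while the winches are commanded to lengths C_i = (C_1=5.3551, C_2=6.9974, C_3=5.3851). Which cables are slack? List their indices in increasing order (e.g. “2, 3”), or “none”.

cable 1: L_1 = ‖A_1−P‖ = 5.0990;  C_1 = 5.3551 → slack
cable 2: L_2 = ‖A_2−P‖ = 6.4031;  C_2 = 6.9974 → slack
cable 3: L_3 = ‖A_3−P‖ = 5.3852;  C_3 = 5.3851 → taut

1, 2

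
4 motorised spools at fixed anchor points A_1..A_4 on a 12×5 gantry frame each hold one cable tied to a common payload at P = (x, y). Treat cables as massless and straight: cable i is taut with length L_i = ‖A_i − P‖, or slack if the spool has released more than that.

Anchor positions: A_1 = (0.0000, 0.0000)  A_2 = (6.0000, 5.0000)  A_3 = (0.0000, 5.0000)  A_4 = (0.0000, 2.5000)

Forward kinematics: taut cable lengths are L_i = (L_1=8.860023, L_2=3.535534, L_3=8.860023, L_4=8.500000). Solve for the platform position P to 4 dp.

(8.5000, 2.5000)

each cable: (A_i−P)·(A_i−P) = L_i²; let k_i = ‖A_i‖²−L_i²
k_1 = 0.0000+0.0000−78.5000 = -78.5000
row 1: -12.0000x − 10.0000y = -127.0000  (k_2=48.5000)
row 2: 0.0000x − 10.0000y = -25.0000  (k_3=-53.5000)
row 3: 0.0000x − 5.0000y = -12.5000  (k_4=-66.0000)
Cramer on rows 1–2 → x = 8.5000, y = 2.5000
check cable 4: ‖A_4−P‖² = 72.2500 ≈ L_4² = 72.2500 ✓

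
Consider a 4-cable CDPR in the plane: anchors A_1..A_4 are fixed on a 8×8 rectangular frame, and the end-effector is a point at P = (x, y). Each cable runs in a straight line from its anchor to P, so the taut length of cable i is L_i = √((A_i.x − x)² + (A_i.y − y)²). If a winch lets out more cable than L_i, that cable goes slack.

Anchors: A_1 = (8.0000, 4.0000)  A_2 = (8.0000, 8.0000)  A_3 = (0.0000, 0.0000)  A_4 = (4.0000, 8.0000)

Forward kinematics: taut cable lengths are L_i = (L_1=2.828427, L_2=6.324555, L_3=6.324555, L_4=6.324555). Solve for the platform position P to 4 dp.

each cable: (A_i−P)·(A_i−P) = L_i²; let c_i = ‖A_i‖²−L_i²
c_1 = 64.0000+16.0000−8.0000 = 72.0000
row 1: 0.0000x − 8.0000y = -16.0000  (c_2=88.0000)
row 2: 16.0000x + 8.0000y = 112.0000  (c_3=-40.0000)
row 3: 8.0000x − 8.0000y = 32.0000  (c_4=40.0000)
Cramer on rows 1–2 → x = 6.0000, y = 2.0000
check cable 4: ‖A_4−P‖² = 40.0000 ≈ L_4² = 40.0000 ✓

(6.0000, 2.0000)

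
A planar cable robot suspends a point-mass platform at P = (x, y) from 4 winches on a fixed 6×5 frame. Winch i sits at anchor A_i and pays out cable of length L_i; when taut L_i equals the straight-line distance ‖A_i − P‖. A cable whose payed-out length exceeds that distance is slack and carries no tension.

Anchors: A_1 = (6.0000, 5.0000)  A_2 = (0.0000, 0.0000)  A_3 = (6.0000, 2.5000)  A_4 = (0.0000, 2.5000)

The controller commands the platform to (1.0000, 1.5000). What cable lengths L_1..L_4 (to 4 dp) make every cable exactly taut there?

(6.1033, 1.8028, 5.0990, 1.4142)

L_1: Δ = A_1−P = (5.0000, 3.5000) → ‖Δ‖ = √37.2500 = 6.1033
L_2: Δ = A_2−P = (-1.0000, -1.5000) → ‖Δ‖ = √3.2500 = 1.8028
L_3: Δ = A_3−P = (5.0000, 1.0000) → ‖Δ‖ = √26.0000 = 5.0990
L_4: Δ = A_4−P = (-1.0000, 1.0000) → ‖Δ‖ = √2.0000 = 1.4142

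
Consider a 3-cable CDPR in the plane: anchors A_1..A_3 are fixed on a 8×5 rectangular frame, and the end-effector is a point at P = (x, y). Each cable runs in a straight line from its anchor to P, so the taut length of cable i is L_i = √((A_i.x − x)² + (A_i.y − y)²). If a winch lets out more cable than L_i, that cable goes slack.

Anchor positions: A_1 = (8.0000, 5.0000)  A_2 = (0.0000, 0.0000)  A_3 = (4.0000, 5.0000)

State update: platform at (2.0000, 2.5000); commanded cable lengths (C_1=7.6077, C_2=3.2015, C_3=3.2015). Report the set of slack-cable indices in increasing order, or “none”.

1

i=1: geometric 6.5000 vs commanded 7.6077 ⇒ slack
i=2: geometric 3.2016 vs commanded 3.2015 ⇒ taut
i=3: geometric 3.2016 vs commanded 3.2015 ⇒ taut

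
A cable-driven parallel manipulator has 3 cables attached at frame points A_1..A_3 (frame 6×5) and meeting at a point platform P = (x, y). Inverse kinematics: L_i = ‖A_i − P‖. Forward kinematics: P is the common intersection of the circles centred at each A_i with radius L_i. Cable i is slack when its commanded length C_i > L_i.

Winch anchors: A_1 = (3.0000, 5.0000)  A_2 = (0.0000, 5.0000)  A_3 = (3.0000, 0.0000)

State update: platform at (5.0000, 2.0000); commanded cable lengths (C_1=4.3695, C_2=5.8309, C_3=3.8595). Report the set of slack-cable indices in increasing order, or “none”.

1, 3

i=1: geometric 3.6056 vs commanded 4.3695 ⇒ slack
i=2: geometric 5.8310 vs commanded 5.8309 ⇒ taut
i=3: geometric 2.8284 vs commanded 3.8595 ⇒ slack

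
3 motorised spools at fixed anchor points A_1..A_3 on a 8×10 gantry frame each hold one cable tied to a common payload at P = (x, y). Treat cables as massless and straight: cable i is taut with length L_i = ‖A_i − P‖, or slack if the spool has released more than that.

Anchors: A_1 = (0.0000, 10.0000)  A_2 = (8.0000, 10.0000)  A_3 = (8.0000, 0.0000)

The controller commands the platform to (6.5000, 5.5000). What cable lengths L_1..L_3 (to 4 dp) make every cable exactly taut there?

L_1: Δ = A_1−P = (-6.5000, 4.5000) → ‖Δ‖ = √62.5000 = 7.9057
L_2: Δ = A_2−P = (1.5000, 4.5000) → ‖Δ‖ = √22.5000 = 4.7434
L_3: Δ = A_3−P = (1.5000, -5.5000) → ‖Δ‖ = √32.5000 = 5.7009

(7.9057, 4.7434, 5.7009)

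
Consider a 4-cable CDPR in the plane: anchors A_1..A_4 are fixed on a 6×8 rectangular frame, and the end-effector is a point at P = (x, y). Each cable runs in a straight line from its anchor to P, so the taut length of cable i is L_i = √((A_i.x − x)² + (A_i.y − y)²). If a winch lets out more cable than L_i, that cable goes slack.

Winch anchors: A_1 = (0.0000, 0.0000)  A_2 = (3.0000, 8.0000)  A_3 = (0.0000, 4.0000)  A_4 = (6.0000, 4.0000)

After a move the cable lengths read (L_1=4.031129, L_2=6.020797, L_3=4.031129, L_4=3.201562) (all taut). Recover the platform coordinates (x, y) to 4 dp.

(3.5000, 2.0000)

expand ‖A_i−P‖²=L_i² and subtract eq 1 (k_i ≔ ‖A_i‖²−L_i²)
k_1 = 0.0000+0.0000−16.2500 = -16.2500
eq1−eq2 → [-6.0000  -16.0000]·P = -53.0000
eq1−eq3 → [0.0000  -8.0000]·P = -16.0000
eq1−eq4 → [-12.0000  -8.0000]·P = -58.0000
2×2 solve → P = (3.5000, 2.0000)
check cable 4: ‖A_4−P‖² = 10.2500 ≈ L_4² = 10.2500 ✓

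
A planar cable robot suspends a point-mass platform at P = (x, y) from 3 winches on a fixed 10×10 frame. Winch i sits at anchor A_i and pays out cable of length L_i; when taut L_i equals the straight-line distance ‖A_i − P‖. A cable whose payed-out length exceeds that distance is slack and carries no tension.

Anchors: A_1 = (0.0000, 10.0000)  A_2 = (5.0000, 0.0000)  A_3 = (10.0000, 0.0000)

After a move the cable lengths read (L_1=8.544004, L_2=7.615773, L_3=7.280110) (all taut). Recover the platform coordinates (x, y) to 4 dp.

each cable: (A_i−P)·(A_i−P) = L_i²; let q_i = ‖A_i‖²−L_i²
q_1 = 0.0000+100.0000−73.0000 = 27.0000
row 1: -10.0000x + 20.0000y = 60.0000  (q_2=-33.0000)
row 2: -20.0000x + 20.0000y = -20.0000  (q_3=47.0000)
Cramer on rows 1–2 → x = 8.0000, y = 7.0000

(8.0000, 7.0000)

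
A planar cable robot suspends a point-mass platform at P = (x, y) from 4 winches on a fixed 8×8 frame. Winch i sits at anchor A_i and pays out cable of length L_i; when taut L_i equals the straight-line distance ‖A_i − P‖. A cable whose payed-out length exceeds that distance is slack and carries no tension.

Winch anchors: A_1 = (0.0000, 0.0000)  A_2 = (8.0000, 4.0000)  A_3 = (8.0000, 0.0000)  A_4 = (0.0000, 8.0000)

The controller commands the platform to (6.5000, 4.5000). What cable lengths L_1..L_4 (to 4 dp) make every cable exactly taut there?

(7.9057, 1.5811, 4.7434, 7.3824)

cable 1: Δx=-6.5000, Δy=-4.5000; L_1 = √(Δx²+Δy²) = 7.9057
cable 2: Δx=1.5000, Δy=-0.5000; L_2 = √(Δx²+Δy²) = 1.5811
cable 3: Δx=1.5000, Δy=-4.5000; L_3 = √(Δx²+Δy²) = 4.7434
cable 4: Δx=-6.5000, Δy=3.5000; L_4 = √(Δx²+Δy²) = 7.3824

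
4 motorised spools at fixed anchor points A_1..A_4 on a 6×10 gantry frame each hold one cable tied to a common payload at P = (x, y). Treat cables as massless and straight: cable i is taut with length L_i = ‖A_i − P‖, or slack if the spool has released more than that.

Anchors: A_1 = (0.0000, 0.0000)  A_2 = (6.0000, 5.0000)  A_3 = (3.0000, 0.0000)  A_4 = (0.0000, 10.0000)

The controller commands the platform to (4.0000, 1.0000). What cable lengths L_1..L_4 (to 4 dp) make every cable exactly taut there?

L_1: Δ = A_1−P = (-4.0000, -1.0000) → ‖Δ‖ = √17.0000 = 4.1231
L_2: Δ = A_2−P = (2.0000, 4.0000) → ‖Δ‖ = √20.0000 = 4.4721
L_3: Δ = A_3−P = (-1.0000, -1.0000) → ‖Δ‖ = √2.0000 = 1.4142
L_4: Δ = A_4−P = (-4.0000, 9.0000) → ‖Δ‖ = √97.0000 = 9.8489

(4.1231, 4.4721, 1.4142, 9.8489)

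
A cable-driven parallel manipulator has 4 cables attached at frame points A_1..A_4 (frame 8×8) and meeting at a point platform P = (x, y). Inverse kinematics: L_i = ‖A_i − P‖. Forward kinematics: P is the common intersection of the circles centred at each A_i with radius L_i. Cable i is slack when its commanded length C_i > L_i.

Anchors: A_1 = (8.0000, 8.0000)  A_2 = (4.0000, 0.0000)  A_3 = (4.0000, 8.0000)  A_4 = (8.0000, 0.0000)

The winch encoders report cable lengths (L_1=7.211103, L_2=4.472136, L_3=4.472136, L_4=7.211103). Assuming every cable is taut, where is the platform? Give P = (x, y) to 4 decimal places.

(2.0000, 4.0000)

each cable: (A_i−P)·(A_i−P) = L_i²; let c_i = ‖A_i‖²−L_i²
c_1 = 64.0000+64.0000−52.0000 = 76.0000
row 1: 8.0000x + 16.0000y = 80.0000  (c_2=-4.0000)
row 2: 8.0000x + 0.0000y = 16.0000  (c_3=60.0000)
row 3: 0.0000x + 16.0000y = 64.0000  (c_4=12.0000)
Cramer on rows 1–2 → x = 2.0000, y = 4.0000
check cable 4: ‖A_4−P‖² = 52.0000 ≈ L_4² = 52.0000 ✓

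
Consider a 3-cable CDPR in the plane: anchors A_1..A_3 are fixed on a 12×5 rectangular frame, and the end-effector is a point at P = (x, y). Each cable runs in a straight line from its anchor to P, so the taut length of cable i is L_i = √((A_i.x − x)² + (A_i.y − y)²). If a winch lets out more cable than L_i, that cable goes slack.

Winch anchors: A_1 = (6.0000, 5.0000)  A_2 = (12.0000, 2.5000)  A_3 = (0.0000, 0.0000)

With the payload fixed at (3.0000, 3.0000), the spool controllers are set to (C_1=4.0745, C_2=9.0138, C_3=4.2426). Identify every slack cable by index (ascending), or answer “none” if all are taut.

1

cable 1: L_1 = ‖A_1−P‖ = 3.6056;  C_1 = 4.0745 → slack
cable 2: L_2 = ‖A_2−P‖ = 9.0139;  C_2 = 9.0138 → taut
cable 3: L_3 = ‖A_3−P‖ = 4.2426;  C_3 = 4.2426 → taut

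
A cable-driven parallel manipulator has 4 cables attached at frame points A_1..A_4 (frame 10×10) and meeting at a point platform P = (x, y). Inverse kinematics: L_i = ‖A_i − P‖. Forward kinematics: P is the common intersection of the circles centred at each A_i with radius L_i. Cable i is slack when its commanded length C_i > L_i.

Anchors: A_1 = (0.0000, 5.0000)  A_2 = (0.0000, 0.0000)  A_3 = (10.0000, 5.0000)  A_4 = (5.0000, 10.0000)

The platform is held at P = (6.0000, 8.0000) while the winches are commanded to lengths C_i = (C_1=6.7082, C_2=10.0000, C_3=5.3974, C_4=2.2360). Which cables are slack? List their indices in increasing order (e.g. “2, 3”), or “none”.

3

i=1: geometric 6.7082 vs commanded 6.7082 ⇒ taut
i=2: geometric 10.0000 vs commanded 10.0000 ⇒ taut
i=3: geometric 5.0000 vs commanded 5.3974 ⇒ slack
i=4: geometric 2.2361 vs commanded 2.2360 ⇒ taut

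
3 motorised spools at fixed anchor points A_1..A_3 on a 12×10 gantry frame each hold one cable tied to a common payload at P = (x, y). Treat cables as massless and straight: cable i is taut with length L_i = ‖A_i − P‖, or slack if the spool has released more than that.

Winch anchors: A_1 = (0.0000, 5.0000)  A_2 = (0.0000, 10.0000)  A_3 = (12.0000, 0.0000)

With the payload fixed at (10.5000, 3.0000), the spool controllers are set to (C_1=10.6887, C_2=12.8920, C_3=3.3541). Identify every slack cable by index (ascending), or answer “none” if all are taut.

cable 1: L_1 = ‖A_1−P‖ = 10.6888;  C_1 = 10.6887 → taut
cable 2: L_2 = ‖A_2−P‖ = 12.6194;  C_2 = 12.8920 → slack
cable 3: L_3 = ‖A_3−P‖ = 3.3541;  C_3 = 3.3541 → taut

2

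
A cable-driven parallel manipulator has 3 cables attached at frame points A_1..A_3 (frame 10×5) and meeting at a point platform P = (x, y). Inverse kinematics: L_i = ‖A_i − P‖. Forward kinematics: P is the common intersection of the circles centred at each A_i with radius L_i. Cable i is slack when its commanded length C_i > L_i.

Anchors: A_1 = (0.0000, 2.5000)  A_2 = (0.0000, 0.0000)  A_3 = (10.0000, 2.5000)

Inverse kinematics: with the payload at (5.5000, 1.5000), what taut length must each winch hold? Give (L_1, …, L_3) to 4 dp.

L_1 = √((0.0000−5.5000)² + (2.5000−1.5000)²) = 5.5902
L_2 = √((0.0000−5.5000)² + (0.0000−1.5000)²) = 5.7009
L_3 = √((10.0000−5.5000)² + (2.5000−1.5000)²) = 4.6098

(5.5902, 5.7009, 4.6098)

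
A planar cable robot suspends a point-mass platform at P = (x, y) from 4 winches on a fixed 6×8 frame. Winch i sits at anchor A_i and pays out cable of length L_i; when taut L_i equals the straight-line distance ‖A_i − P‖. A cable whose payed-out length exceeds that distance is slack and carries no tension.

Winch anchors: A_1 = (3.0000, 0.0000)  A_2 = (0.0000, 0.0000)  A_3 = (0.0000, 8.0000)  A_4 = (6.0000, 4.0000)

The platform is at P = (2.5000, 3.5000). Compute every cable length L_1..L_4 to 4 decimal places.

cable 1: Δx=0.5000, Δy=-3.5000; L_1 = √(Δx²+Δy²) = 3.5355
cable 2: Δx=-2.5000, Δy=-3.5000; L_2 = √(Δx²+Δy²) = 4.3012
cable 3: Δx=-2.5000, Δy=4.5000; L_3 = √(Δx²+Δy²) = 5.1478
cable 4: Δx=3.5000, Δy=0.5000; L_4 = √(Δx²+Δy²) = 3.5355

(3.5355, 4.3012, 5.1478, 3.5355)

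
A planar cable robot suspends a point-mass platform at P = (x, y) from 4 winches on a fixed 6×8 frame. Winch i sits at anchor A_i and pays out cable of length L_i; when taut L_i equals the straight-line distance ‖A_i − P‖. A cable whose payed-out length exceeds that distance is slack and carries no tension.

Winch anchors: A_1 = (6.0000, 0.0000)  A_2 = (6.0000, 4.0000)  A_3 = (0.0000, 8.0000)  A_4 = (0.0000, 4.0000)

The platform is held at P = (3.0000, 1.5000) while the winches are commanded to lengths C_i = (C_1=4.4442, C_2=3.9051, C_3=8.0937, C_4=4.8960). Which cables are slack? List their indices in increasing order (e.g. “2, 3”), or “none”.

cable 1: √((3.0000)²+(-1.5000)²)=3.3541, C_1=4.4442: slack
cable 2: √((3.0000)²+(2.5000)²)=3.9051, C_2=3.9051: taut
cable 3: √((-3.0000)²+(6.5000)²)=7.1589, C_3=8.0937: slack
cable 4: √((-3.0000)²+(2.5000)²)=3.9051, C_4=4.8960: slack

1, 3, 4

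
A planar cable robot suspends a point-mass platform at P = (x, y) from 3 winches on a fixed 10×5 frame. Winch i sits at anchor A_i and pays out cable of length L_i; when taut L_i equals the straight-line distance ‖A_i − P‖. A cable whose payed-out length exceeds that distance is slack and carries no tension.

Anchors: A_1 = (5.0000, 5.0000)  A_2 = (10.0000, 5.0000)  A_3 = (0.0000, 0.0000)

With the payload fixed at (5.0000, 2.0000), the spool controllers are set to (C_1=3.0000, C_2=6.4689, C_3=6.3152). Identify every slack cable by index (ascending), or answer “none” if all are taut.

2, 3

i=1: geometric 3.0000 vs commanded 3.0000 ⇒ taut
i=2: geometric 5.8310 vs commanded 6.4689 ⇒ slack
i=3: geometric 5.3852 vs commanded 6.3152 ⇒ slack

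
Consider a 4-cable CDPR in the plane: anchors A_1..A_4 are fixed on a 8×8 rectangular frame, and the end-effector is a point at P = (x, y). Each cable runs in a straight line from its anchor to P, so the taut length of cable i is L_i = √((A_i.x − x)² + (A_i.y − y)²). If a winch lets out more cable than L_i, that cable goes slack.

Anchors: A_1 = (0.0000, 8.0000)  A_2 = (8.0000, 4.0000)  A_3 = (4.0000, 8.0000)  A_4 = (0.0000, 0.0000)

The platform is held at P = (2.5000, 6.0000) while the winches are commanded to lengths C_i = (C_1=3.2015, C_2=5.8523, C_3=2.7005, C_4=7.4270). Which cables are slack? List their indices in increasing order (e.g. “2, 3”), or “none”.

i=1: geometric 3.2016 vs commanded 3.2015 ⇒ taut
i=2: geometric 5.8523 vs commanded 5.8523 ⇒ taut
i=3: geometric 2.5000 vs commanded 2.7005 ⇒ slack
i=4: geometric 6.5000 vs commanded 7.4270 ⇒ slack

3, 4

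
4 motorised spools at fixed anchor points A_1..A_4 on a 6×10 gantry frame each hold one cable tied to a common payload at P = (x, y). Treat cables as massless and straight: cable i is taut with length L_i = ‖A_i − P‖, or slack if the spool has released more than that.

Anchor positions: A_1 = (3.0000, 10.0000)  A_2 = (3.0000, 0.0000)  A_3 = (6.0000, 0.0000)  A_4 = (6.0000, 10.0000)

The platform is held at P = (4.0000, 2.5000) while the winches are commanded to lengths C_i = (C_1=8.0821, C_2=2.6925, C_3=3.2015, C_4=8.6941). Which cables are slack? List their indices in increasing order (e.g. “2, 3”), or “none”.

cable 1: L_1 = ‖A_1−P‖ = 7.5664;  C_1 = 8.0821 → slack
cable 2: L_2 = ‖A_2−P‖ = 2.6926;  C_2 = 2.6925 → taut
cable 3: L_3 = ‖A_3−P‖ = 3.2016;  C_3 = 3.2015 → taut
cable 4: L_4 = ‖A_4−P‖ = 7.7621;  C_4 = 8.6941 → slack

1, 4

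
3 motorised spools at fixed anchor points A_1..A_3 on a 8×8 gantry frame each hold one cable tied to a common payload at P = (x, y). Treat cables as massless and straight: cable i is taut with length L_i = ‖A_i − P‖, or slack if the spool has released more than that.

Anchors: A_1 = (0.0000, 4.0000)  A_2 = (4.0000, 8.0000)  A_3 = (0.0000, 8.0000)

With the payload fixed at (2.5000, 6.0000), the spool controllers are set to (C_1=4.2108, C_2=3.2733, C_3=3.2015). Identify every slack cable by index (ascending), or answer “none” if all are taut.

1, 2

cable 1: √((-2.5000)²+(-2.0000)²)=3.2016, C_1=4.2108: slack
cable 2: √((1.5000)²+(2.0000)²)=2.5000, C_2=3.2733: slack
cable 3: √((-2.5000)²+(2.0000)²)=3.2016, C_3=3.2015: taut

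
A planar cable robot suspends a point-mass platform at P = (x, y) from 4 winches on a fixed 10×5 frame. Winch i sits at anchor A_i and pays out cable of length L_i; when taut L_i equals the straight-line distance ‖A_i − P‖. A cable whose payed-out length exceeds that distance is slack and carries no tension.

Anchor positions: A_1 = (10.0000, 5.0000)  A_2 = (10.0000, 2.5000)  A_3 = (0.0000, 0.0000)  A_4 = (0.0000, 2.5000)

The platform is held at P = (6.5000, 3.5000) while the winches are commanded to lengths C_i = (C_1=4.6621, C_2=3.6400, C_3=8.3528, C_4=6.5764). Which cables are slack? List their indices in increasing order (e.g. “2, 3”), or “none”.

cable 1: √((3.5000)²+(1.5000)²)=3.8079, C_1=4.6621: slack
cable 2: √((3.5000)²+(-1.0000)²)=3.6401, C_2=3.6400: taut
cable 3: √((-6.5000)²+(-3.5000)²)=7.3824, C_3=8.3528: slack
cable 4: √((-6.5000)²+(-1.0000)²)=6.5765, C_4=6.5764: taut

1, 3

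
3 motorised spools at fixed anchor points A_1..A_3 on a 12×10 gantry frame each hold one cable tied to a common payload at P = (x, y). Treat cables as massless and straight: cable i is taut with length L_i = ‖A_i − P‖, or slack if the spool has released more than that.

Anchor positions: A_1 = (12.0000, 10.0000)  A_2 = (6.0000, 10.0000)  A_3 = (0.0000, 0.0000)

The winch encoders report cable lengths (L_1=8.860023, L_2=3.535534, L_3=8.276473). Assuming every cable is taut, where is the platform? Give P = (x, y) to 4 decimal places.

circle eqns → linear via eq_j − eq_1; set k_j = A_j·A_j − L_j²
k_1 = 144.0000+100.0000−78.5000 = 165.5000
12.0000·x + 0.0000·y = k_1−k_2 = 42.0000
24.0000·x + 20.0000·y = k_1−k_3 = 234.0000
solve first two rows → x=3.5000, y=7.5000

(3.5000, 7.5000)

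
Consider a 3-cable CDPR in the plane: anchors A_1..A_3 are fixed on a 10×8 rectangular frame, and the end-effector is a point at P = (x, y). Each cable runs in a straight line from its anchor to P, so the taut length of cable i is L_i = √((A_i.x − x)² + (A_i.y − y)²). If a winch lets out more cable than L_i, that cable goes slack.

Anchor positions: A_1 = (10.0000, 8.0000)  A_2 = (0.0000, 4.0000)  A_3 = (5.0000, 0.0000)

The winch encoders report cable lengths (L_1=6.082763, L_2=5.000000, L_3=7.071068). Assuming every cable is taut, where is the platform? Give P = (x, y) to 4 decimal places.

(4.0000, 7.0000)

each cable: (A_i−P)·(A_i−P) = L_i²; let c_i = ‖A_i‖²−L_i²
c_1 = 100.0000+64.0000−37.0000 = 127.0000
row 1: 20.0000x + 8.0000y = 136.0000  (c_2=-9.0000)
row 2: 10.0000x + 16.0000y = 152.0000  (c_3=-25.0000)
Cramer on rows 1–2 → x = 4.0000, y = 7.0000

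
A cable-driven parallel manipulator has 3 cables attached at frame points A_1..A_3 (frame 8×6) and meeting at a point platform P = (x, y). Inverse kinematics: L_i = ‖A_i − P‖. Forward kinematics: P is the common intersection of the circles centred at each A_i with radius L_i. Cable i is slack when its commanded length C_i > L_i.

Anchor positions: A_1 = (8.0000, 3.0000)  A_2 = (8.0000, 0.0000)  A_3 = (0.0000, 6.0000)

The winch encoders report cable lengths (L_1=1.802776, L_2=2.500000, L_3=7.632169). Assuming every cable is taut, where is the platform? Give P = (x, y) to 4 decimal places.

expand ‖A_i−P‖²=L_i² and subtract eq 1 (c_i ≔ ‖A_i‖²−L_i²)
c_1 = 64.0000+9.0000−3.2500 = 69.7500
eq1−eq2 → [0.0000  6.0000]·P = 12.0000
eq1−eq3 → [16.0000  -6.0000]·P = 92.0000
2×2 solve → P = (6.5000, 2.0000)

(6.5000, 2.0000)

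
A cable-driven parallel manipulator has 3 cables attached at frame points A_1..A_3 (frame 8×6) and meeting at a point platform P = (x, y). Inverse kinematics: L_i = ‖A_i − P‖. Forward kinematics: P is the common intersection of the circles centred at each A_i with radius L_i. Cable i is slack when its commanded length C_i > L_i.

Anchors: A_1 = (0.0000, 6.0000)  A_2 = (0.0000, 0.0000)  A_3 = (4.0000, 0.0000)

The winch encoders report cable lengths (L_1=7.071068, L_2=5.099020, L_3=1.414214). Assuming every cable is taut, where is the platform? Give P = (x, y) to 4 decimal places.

each cable: (A_i−P)·(A_i−P) = L_i²; let k_i = ‖A_i‖²−L_i²
k_1 = 0.0000+36.0000−50.0000 = -14.0000
row 1: 0.0000x + 12.0000y = 12.0000  (k_2=-26.0000)
row 2: -8.0000x + 12.0000y = -28.0000  (k_3=14.0000)
Cramer on rows 1–2 → x = 5.0000, y = 1.0000

(5.0000, 1.0000)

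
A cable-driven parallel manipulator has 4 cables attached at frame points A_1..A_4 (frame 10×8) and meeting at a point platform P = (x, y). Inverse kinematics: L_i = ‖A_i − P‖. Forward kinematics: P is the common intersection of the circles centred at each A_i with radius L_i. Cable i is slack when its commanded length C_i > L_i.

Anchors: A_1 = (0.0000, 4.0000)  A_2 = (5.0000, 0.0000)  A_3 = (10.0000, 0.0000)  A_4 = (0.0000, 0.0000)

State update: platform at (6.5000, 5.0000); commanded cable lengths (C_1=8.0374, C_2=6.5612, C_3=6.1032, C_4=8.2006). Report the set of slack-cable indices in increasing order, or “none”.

cable 1: L_1 = ‖A_1−P‖ = 6.5765;  C_1 = 8.0374 → slack
cable 2: L_2 = ‖A_2−P‖ = 5.2202;  C_2 = 6.5612 → slack
cable 3: L_3 = ‖A_3−P‖ = 6.1033;  C_3 = 6.1032 → taut
cable 4: L_4 = ‖A_4−P‖ = 8.2006;  C_4 = 8.2006 → taut

1, 2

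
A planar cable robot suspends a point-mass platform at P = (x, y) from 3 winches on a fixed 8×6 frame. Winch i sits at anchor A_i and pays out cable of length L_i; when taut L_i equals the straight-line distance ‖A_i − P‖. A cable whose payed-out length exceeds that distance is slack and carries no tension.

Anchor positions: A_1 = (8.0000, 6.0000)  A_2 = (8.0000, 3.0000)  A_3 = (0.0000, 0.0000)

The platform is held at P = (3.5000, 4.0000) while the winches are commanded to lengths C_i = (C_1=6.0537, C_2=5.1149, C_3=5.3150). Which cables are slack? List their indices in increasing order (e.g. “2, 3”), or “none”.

cable 1: √((4.5000)²+(2.0000)²)=4.9244, C_1=6.0537: slack
cable 2: √((4.5000)²+(-1.0000)²)=4.6098, C_2=5.1149: slack
cable 3: √((-3.5000)²+(-4.0000)²)=5.3151, C_3=5.3150: taut

1, 2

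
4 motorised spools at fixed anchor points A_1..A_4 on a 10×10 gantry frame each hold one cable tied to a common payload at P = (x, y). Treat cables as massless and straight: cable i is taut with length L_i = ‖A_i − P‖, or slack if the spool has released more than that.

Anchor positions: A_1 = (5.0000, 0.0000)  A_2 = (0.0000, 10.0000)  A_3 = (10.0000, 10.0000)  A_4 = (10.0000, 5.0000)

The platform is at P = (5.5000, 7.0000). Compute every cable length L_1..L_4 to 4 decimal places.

cable 1: Δx=-0.5000, Δy=-7.0000; L_1 = √(Δx²+Δy²) = 7.0178
cable 2: Δx=-5.5000, Δy=3.0000; L_2 = √(Δx²+Δy²) = 6.2650
cable 3: Δx=4.5000, Δy=3.0000; L_3 = √(Δx²+Δy²) = 5.4083
cable 4: Δx=4.5000, Δy=-2.0000; L_4 = √(Δx²+Δy²) = 4.9244

(7.0178, 6.2650, 5.4083, 4.9244)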